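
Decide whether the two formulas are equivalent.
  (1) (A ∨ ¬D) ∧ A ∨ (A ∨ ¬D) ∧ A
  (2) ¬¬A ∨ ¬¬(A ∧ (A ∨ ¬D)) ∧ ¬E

E1: (A ∨ ¬D) ∧ A ∨ (A ∨ ¬D) ∧ A
    = (A ∨ ¬D) ∧ A   (idempotence)
    = A   (absorption)
E2: ¬¬A ∨ ¬¬(A ∧ (A ∨ ¬D)) ∧ ¬E
    = ¬¬A ∨ ¬¬A ∧ ¬E   (absorption)
    = ¬¬A   (absorption)
    = A   (double negation)
Both reduce to A, so they are equivalent.

Yes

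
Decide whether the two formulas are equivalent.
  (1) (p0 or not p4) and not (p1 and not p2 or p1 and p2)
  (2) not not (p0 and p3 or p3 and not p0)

E1: (p0 or not p4) and not (p1 and not p2 or p1 and p2)
    = (p0 or not p4) and not ((not p2 or p2) and p1)
    = (p0 or not p4) and not p1
E2: not not (p0 and p3 or p3 and not p0)
    = p0 and p3 or p3 and not p0
    = p3
These differ: at p0=0, p1=0, p2=0, p3=0, p4=0, E1 = 1 but E2 = 0.

No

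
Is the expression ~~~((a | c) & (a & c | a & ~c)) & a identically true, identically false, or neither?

identically false

~~~((a | c) & (a & c | a & ~c)) & a
= ~~~((a | c) & a) & a   [distribution]
= ~~~a & a   [absorption]
= ~a & a   [double negation]
= 0   [complement]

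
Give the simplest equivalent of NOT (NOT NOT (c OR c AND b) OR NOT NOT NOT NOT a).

NOT c AND NOT a

NOT (NOT NOT (c OR c AND b) OR NOT NOT NOT NOT a)
= NOT (NOT NOT c OR NOT NOT NOT NOT a)   [absorption]
= NOT c AND NOT NOT NOT a   [De Morgan]
= NOT c AND NOT a   [double negation]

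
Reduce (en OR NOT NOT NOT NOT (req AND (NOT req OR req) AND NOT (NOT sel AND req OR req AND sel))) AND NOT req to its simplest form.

(en OR NOT NOT NOT NOT (req AND (NOT req OR req) AND NOT (NOT sel AND req OR req AND sel))) AND NOT req
= (en OR NOT NOT NOT NOT (req AND NOT (NOT sel AND req OR req AND sel))) AND NOT req
= (en OR NOT NOT (req AND NOT (NOT sel AND req OR req AND sel))) AND NOT req
= (en OR NOT NOT (req AND NOT req)) AND NOT req
= (en OR req AND NOT req) AND NOT req
= en AND NOT req

en AND NOT req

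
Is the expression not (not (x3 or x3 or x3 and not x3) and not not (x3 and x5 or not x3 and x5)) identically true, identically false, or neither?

not (not (x3 or x3 or x3 and not x3) and not not (x3 and x5 or not x3 and x5))
= x3 or x3 or x3 and not x3 or not (x3 and x5 or not x3 and x5)   [De Morgan]
= x3 or x3 or x3 and not x3 or not x5   [distribution]
= x3 or x3 or not x5   [complement / identity]
= x3 or not x5   [idempotence]
This depends on x3, x5, so it is not a constant.

neither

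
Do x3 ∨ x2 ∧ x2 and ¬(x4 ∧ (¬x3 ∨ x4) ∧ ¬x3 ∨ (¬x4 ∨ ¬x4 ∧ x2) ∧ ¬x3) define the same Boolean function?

E1: x3 ∨ x2 ∧ x2
    = x3 ∨ x2   — idempotence
E2: ¬(x4 ∧ (¬x3 ∨ x4) ∧ ¬x3 ∨ (¬x4 ∨ ¬x4 ∧ x2) ∧ ¬x3)
    = ¬(x4 ∧ (¬x3 ∨ x4) ∧ ¬x3 ∨ ¬x4 ∧ ¬x3)   — absorption
    = ¬(x4 ∧ ¬x3 ∨ ¬x4 ∧ ¬x3)   — absorption
    = ¬¬x3   — distribution
    = x3   — double negation
These differ: at x2=1, x3=0, x4=0, E1 = 1 but E2 = 0.

No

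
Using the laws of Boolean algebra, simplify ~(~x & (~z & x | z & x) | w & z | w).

~w

~(~x & (~z & x | z & x) | w & z | w)
= ~(~x & x | w & z | w)
= ~(w & z | w)
= ~w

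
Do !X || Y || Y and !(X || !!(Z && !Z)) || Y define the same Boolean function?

Yes

E1: !X || Y || Y
    = !X || Y   [idempotence]
E2: !(X || !!(Z && !Z)) || Y
    = !(X || Z && !Z) || Y   [double negation]
    = !X || Y   [complement / identity]
Both reduce to !X || Y, so they are equivalent.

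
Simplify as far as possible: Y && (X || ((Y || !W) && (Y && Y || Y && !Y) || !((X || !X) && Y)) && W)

Y && (X || W)

Y && (X || ((Y || !W) && (Y && Y || Y && !Y) || !((X || !X) && Y)) && W)
= Y && (X || ((Y || !W) && Y || !((X || !X) && Y)) && W)
= Y && (X || (Y || !((X || !X) && Y)) && W)
= Y && (X || (Y || !Y) && W)
= Y && (X || W)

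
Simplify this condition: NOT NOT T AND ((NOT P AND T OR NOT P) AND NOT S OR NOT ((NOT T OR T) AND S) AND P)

T AND NOT S

NOT NOT T AND ((NOT P AND T OR NOT P) AND NOT S OR NOT ((NOT T OR T) AND S) AND P)
= NOT NOT T AND (NOT P AND NOT S OR NOT ((NOT T OR T) AND S) AND P)
= NOT NOT T AND (NOT P AND NOT S OR NOT S AND P)
= NOT NOT T AND NOT S
= T AND NOT S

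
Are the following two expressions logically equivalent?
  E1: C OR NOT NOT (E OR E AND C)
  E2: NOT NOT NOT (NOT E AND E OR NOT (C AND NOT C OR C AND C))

E1: C OR NOT NOT (E OR E AND C)
    = C OR E OR E AND C   [double negation]
    = C OR E   [absorption]
E2: NOT NOT NOT (NOT E AND E OR NOT (C AND NOT C OR C AND C))
    = NOT NOT NOT (NOT E AND E OR NOT C)   [distribution]
    = NOT NOT NOT NOT C   [complement / identity]
    = NOT NOT C   [double negation]
    = C   [double negation]
These differ: at C=0, E=1, E1 = 1 but E2 = 0.

No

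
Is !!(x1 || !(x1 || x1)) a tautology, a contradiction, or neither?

tautology

!!(x1 || !(x1 || x1))
= x1 || !(x1 || x1)   [double negation]
= x1 || !x1   [idempotence]
= true   [complement]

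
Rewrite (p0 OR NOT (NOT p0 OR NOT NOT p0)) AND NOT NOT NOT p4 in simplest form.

p0 AND NOT p4

(p0 OR NOT (NOT p0 OR NOT NOT p0)) AND NOT NOT NOT p4
= (p0 OR p0 AND NOT p0) AND NOT NOT NOT p4   [De Morgan]
= p0 AND NOT NOT NOT p4   [complement / identity]
= p0 AND NOT p4   [double negation]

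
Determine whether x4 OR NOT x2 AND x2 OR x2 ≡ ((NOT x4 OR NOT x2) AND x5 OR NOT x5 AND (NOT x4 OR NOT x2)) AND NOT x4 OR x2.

No

E1: x4 OR NOT x2 AND x2 OR x2
    = x4 OR x2   (complement / identity)
E2: ((NOT x4 OR NOT x2) AND x5 OR NOT x5 AND (NOT x4 OR NOT x2)) AND NOT x4 OR x2
    = (NOT x4 OR NOT x2) AND NOT x4 OR x2   (distribution)
    = NOT x4 OR x2   (absorption)
These differ: at x2=0, x4=1, x5=0, E1 = 1 but E2 = 0.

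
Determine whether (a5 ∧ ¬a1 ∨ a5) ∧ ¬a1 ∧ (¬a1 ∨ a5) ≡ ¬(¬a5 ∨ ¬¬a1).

Yes

E1: (a5 ∧ ¬a1 ∨ a5) ∧ ¬a1 ∧ (¬a1 ∨ a5)
    = a5 ∧ ¬a1 ∧ (¬a1 ∨ a5)   — absorption
    = a5 ∧ ¬a1   — absorption
E2: ¬(¬a5 ∨ ¬¬a1)
    = a5 ∧ ¬a1   — De Morgan
Both reduce to a5 ∧ ¬a1, so they are equivalent.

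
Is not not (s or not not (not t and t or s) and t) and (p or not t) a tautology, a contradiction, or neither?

neither

not not (s or not not (not t and t or s) and t) and (p or not t)
= not not (s or (not t and t or s) and t) and (p or not t)   [double negation]
= not not (s or s and t) and (p or not t)   [complement / identity]
= not not s and (p or not t)   [absorption]
= s and (p or not t)   [double negation]
This depends on p, s, t, so it is not a constant.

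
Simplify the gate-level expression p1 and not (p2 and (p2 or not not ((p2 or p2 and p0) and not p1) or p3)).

p1 and not (p2 and (p2 or not not ((p2 or p2 and p0) and not p1) or p3))
= p1 and not (p2 and (p2 or not not (p2 and not p1) or p3))   [absorption]
= p1 and not (p2 and (p2 or p2 and not p1 or p3))   [double negation]
= p1 and not (p2 and (p2 or p3))   [absorption]
= p1 and not p2   [absorption]

p1 and not p2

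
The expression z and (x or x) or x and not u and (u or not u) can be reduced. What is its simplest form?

z and (x or x) or x and not u and (u or not u)
= z and x or x and not u and (u or not u)
= z and x or x and not u
= x and (z or not u)

x and (z or not u)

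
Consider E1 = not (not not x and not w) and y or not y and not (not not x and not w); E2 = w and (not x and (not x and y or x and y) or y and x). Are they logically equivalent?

E1: not (not not x and not w) and y or not y and not (not not x and not w)
    = not (not not x and not w)
    = not x or w
E2: w and (not x and (not x and y or x and y) or y and x)
    = w and (not x and y or y and x)
    = w and y
These differ: at w=1, x=0, y=0, E1 = 1 but E2 = 0.

No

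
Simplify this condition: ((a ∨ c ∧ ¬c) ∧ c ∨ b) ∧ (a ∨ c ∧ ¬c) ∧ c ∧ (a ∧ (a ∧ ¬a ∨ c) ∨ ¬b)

((a ∨ c ∧ ¬c) ∧ c ∨ b) ∧ (a ∨ c ∧ ¬c) ∧ c ∧ (a ∧ (a ∧ ¬a ∨ c) ∨ ¬b)
= (a ∨ c ∧ ¬c) ∧ c ∧ (a ∧ (a ∧ ¬a ∨ c) ∨ ¬b)
= a ∧ c ∧ (a ∧ (a ∧ ¬a ∨ c) ∨ ¬b)
= a ∧ c ∧ (a ∧ c ∨ ¬b)
= a ∧ c

a ∧ c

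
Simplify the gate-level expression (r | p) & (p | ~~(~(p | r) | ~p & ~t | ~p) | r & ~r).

r | p

(r | p) & (p | ~~(~(p | r) | ~p & ~t | ~p) | r & ~r)
= (r | p) & (p | ~~(~(p | r) | ~p) | r & ~r)   [absorption]
= (r | p) & (p | ~((p | r) & p) | r & ~r)   [De Morgan]
= (r | p) & (p | ~((p | r) & p))   [complement / identity]
= (r | p) & (p | ~p)   [absorption]
= r | p   [complement / identity]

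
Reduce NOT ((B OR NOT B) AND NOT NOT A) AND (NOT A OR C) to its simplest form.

NOT ((B OR NOT B) AND NOT NOT A) AND (NOT A OR C)
= NOT NOT NOT A AND (NOT A OR C)   [complement / identity]
= NOT A AND (NOT A OR C)   [double negation]
= NOT A   [absorption]

NOT A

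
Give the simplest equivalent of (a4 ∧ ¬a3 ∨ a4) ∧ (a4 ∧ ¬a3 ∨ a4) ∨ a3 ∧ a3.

a4 ∨ a3

(a4 ∧ ¬a3 ∨ a4) ∧ (a4 ∧ ¬a3 ∨ a4) ∨ a3 ∧ a3
= a4 ∧ ¬a3 ∨ a4 ∨ a3 ∧ a3
= a4 ∧ ¬a3 ∨ a4 ∨ a3
= a4 ∨ a3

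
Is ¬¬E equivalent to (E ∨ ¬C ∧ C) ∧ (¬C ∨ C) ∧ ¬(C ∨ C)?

No

E1: ¬¬E
    = E
E2: (E ∨ ¬C ∧ C) ∧ (¬C ∨ C) ∧ ¬(C ∨ C)
    = E ∧ (¬C ∨ C) ∧ ¬(C ∨ C)
    = E ∧ ¬(C ∨ C)
    = E ∧ ¬C
These differ: at C=1, E=1, E1 = 1 but E2 = 0.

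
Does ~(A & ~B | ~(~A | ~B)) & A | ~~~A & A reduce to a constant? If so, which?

~(A & ~B | ~(~A | ~B)) & A | ~~~A & A
= ~(A & ~B | A & B) & A | ~~~A & A   (De Morgan)
= ~(A & ~B | A & B) & A | ~A & A   (double negation)
= ~A & A | ~A & A   (distribution)
= ~A & A   (complement / identity)
= 0   (complement)

yes, False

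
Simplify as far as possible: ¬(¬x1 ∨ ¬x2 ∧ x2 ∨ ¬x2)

x1 ∧ x2

¬(¬x1 ∨ ¬x2 ∧ x2 ∨ ¬x2)
= ¬(¬x1 ∨ ¬x2)   [complement / identity]
= x1 ∧ x2   [De Morgan]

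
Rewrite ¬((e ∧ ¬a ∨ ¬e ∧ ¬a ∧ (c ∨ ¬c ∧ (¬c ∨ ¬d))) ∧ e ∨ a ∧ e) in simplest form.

¬e

¬((e ∧ ¬a ∨ ¬e ∧ ¬a ∧ (c ∨ ¬c ∧ (¬c ∨ ¬d))) ∧ e ∨ a ∧ e)
= ¬((e ∧ ¬a ∨ ¬e ∧ ¬a ∧ (c ∨ ¬c)) ∧ e ∨ a ∧ e)   (absorption)
= ¬((e ∧ ¬a ∨ ¬e ∧ ¬a) ∧ e ∨ a ∧ e)   (complement / identity)
= ¬(¬a ∧ e ∨ a ∧ e)   (distribution)
= ¬e   (distribution)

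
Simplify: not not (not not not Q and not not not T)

not not (not not not Q and not not not T)
= not not (not Q and not not not T)   — double negation
= not Q and not not not T   — double negation
= not Q and not T   — double negation

not Q and not T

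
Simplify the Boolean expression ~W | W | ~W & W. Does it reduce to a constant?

~W | W | ~W & W
= ~W | W   — complement / identity
= 1   — complement

1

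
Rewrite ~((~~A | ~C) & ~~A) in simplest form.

~A

~((~~A | ~C) & ~~A)
= ~~~A   [absorption]
= ~A   [double negation]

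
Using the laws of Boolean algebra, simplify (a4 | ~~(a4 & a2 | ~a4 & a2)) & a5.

(a4 | ~~(a4 & a2 | ~a4 & a2)) & a5
= (a4 | ~~a2) & a5
= (a4 | a2) & a5

(a4 | a2) & a5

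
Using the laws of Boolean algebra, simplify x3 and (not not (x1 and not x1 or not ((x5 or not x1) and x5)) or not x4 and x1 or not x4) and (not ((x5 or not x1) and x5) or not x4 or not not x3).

x3 and (not not (x1 and not x1 or not ((x5 or not x1) and x5)) or not x4 and x1 or not x4) and (not ((x5 or not x1) and x5) or not x4 or not not x3)
= x3 and (not not (x1 and not x1 or not ((x5 or not x1) and x5)) or not x4) and (not ((x5 or not x1) and x5) or not x4 or not not x3)   (absorption)
= x3 and (not not (x1 and not x1 or not ((x5 or not x1) and x5)) or not x4) and (not ((x5 or not x1) and x5) or not x4 or x3)   (double negation)
= x3 and (x1 and not x1 or not ((x5 or not x1) and x5) or not x4) and (not ((x5 or not x1) and x5) or not x4 or x3)   (double negation)
= x3 and (not ((x5 or not x1) and x5) or not x4) and (not ((x5 or not x1) and x5) or not x4 or x3)   (complement / identity)
= x3 and (not ((x5 or not x1) and x5) or not x4)   (absorption)
= x3 and (not x5 or not x4)   (absorption)

x3 and (not x5 or not x4)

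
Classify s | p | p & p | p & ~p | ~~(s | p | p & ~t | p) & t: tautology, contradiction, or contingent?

contingent

s | p | p & p | p & ~p | ~~(s | p | p & ~t | p) & t
= s | p | p & p | p & ~p | (s | p | p & ~t | p) & t   [double negation]
= s | p | p & p | p & ~p | (s | p | p) & t   [absorption]
= s | p | p | (s | p | p) & t   [distribution]
= s | p | p   [absorption]
= s | p   [idempotence]
This depends on p, s, so it is not a constant.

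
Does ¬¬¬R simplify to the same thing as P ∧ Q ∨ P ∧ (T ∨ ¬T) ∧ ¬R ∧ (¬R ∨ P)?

No

E1: ¬¬¬R
    = ¬R   (double negation)
E2: P ∧ Q ∨ P ∧ (T ∨ ¬T) ∧ ¬R ∧ (¬R ∨ P)
    = P ∧ Q ∨ P ∧ ¬R ∧ (¬R ∨ P)   (complement / identity)
    = P ∧ Q ∨ P ∧ ¬R   (absorption)
    = P ∧ (Q ∨ ¬R)   (distribution)
These differ: at P=0, Q=1, R=0, T=0, E1 = 1 but E2 = 0.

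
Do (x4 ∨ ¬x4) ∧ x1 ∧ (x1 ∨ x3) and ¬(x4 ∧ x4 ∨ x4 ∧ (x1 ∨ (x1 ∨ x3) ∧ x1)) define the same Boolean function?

E1: (x4 ∨ ¬x4) ∧ x1 ∧ (x1 ∨ x3)
    = (x4 ∨ ¬x4) ∧ x1   [absorption]
    = x1   [complement / identity]
E2: ¬(x4 ∧ x4 ∨ x4 ∧ (x1 ∨ (x1 ∨ x3) ∧ x1))
    = ¬(x4 ∧ x4 ∨ x4 ∧ (x1 ∨ x1))   [absorption]
    = ¬(x4 ∧ (x4 ∨ x1 ∨ x1))   [distribution]
    = ¬(x4 ∧ (x4 ∨ x1))   [idempotence]
    = ¬x4   [absorption]
These differ: at x1=0, x3=0, x4=0, E1 = 0 but E2 = 1.

No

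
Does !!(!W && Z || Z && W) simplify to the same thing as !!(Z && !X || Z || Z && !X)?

E1: !!(!W && Z || Z && W)
    = !!Z   [distribution]
    = Z   [double negation]
E2: !!(Z && !X || Z || Z && !X)
    = !!(Z && !X || Z)   [absorption]
    = !!Z   [absorption]
    = Z   [double negation]
Both reduce to Z, so they are equivalent.

Yes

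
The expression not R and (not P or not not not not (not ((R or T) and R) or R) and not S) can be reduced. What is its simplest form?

not R and (not P or not not not not (not ((R or T) and R) or R) and not S)
= not R and (not P or not not not not (not R or R) and not S)
= not R and (not P or not not (not R or R) and not S)
= not R and (not P or (not R or R) and not S)
= not R and (not P or not S)

not R and (not P or not S)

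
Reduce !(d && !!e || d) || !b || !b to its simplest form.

!(d && !!e || d) || !b || !b
= !(d && !!e || d) || !b
= !(d && e || d) || !b
= !d || !b

!d || !b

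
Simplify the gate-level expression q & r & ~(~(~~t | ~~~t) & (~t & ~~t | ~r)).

q & r & ~(~(~~t | ~~~t) & (~t & ~~t | ~r))
= q & r & ~(~t & ~~t & (~t & ~~t | ~r))   (De Morgan)
= q & r & ~(~t & ~~t)   (absorption)
= q & r & (t | ~t)   (De Morgan)
= q & r   (complement / identity)

q & r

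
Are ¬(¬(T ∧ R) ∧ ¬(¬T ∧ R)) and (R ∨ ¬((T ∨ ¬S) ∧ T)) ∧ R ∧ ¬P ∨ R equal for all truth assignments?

Yes

E1: ¬(¬(T ∧ R) ∧ ¬(¬T ∧ R))
    = T ∧ R ∨ ¬T ∧ R
    = R
E2: (R ∨ ¬((T ∨ ¬S) ∧ T)) ∧ R ∧ ¬P ∨ R
    = (R ∨ ¬T) ∧ R ∧ ¬P ∨ R
    = R ∧ ¬P ∨ R
    = R
Both reduce to R, so they are equivalent.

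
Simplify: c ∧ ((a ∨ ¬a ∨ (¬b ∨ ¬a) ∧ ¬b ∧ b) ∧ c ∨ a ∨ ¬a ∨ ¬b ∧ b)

c

c ∧ ((a ∨ ¬a ∨ (¬b ∨ ¬a) ∧ ¬b ∧ b) ∧ c ∨ a ∨ ¬a ∨ ¬b ∧ b)
= c ∧ ((a ∨ ¬a ∨ ¬b ∧ b) ∧ c ∨ a ∨ ¬a ∨ ¬b ∧ b)   — absorption
= c ∧ (a ∨ ¬a ∨ ¬b ∧ b)   — absorption
= c ∧ (a ∨ ¬a)   — complement / identity
= c   — complement / identity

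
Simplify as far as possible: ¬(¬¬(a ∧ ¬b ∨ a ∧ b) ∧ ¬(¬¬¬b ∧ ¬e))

¬(¬¬(a ∧ ¬b ∨ a ∧ b) ∧ ¬(¬¬¬b ∧ ¬e))
= ¬(a ∧ ¬b ∨ a ∧ b) ∨ ¬¬¬b ∧ ¬e   (De Morgan)
= ¬a ∨ ¬¬¬b ∧ ¬e   (distribution)
= ¬a ∨ ¬b ∧ ¬e   (double negation)

¬a ∨ ¬b ∧ ¬e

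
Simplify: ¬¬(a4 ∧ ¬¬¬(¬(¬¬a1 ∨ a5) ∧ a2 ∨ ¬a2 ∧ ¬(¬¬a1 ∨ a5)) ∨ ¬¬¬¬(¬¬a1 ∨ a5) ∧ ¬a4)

a1 ∨ a5

¬¬(a4 ∧ ¬¬¬(¬(¬¬a1 ∨ a5) ∧ a2 ∨ ¬a2 ∧ ¬(¬¬a1 ∨ a5)) ∨ ¬¬¬¬(¬¬a1 ∨ a5) ∧ ¬a4)
= ¬¬(a4 ∧ ¬¬¬¬(¬¬a1 ∨ a5) ∨ ¬¬¬¬(¬¬a1 ∨ a5) ∧ ¬a4)   [distribution]
= ¬¬¬¬¬¬(¬¬a1 ∨ a5)   [distribution]
= ¬¬¬¬(¬¬a1 ∨ a5)   [double negation]
= ¬¬¬¬(a1 ∨ a5)   [double negation]
= ¬¬(a1 ∨ a5)   [double negation]
= a1 ∨ a5   [double negation]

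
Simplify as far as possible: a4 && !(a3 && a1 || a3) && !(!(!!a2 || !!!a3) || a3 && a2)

a4 && !a3

a4 && !(a3 && a1 || a3) && !(!(!!a2 || !!!a3) || a3 && a2)
= a4 && !a3 && !(!(!!a2 || !!!a3) || a3 && a2)
= a4 && !a3 && !(!a2 && !!a3 || a3 && a2)
= a4 && !a3 && !(!a2 && a3 || a3 && a2)
= a4 && !a3 && !a3
= a4 && !a3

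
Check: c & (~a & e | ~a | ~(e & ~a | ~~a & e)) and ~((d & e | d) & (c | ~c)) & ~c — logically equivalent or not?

No

E1: c & (~a & e | ~a | ~(e & ~a | ~~a & e))
    = c & (~a & e | ~a | ~(e & ~a | a & e))   — double negation
    = c & (~a | ~(e & ~a | a & e))   — absorption
    = c & (~a | ~e)   — distribution
E2: ~((d & e | d) & (c | ~c)) & ~c
    = ~(d & (c | ~c)) & ~c   — absorption
    = ~d & ~c   — complement / identity
These differ: at a=0, c=0, d=0, e=0, E1 = 0 but E2 = 1.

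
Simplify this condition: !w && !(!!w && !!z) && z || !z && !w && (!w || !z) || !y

!w && !(!!w && !!z) && z || !z && !w && (!w || !z) || !y
= !w && (!w || !z) && z || !z && !w && (!w || !z) || !y   — De Morgan
= !w && (!w || !z) || !y   — distribution
= !w || !y   — absorption

!w || !y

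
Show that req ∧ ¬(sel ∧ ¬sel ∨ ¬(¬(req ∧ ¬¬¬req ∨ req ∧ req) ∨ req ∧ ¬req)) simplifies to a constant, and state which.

False

req ∧ ¬(sel ∧ ¬sel ∨ ¬(¬(req ∧ ¬¬¬req ∨ req ∧ req) ∨ req ∧ ¬req))
= req ∧ ¬(sel ∧ ¬sel ∨ ¬(¬(req ∧ ¬req ∨ req ∧ req) ∨ req ∧ ¬req))
= req ∧ ¬(sel ∧ ¬sel ∨ ¬¬(req ∧ ¬req ∨ req ∧ req))
= req ∧ ¬(sel ∧ ¬sel ∨ ¬¬req)
= req ∧ ¬(sel ∧ ¬sel ∨ req)
= req ∧ ¬req
= False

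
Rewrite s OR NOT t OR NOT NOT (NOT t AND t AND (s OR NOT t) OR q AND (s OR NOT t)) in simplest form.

s OR NOT t

s OR NOT t OR NOT NOT (NOT t AND t AND (s OR NOT t) OR q AND (s OR NOT t))
= s OR NOT t OR NOT t AND t AND (s OR NOT t) OR q AND (s OR NOT t)
= s OR NOT t OR (s OR NOT t) AND (NOT t AND t OR q)
= s OR NOT t OR (s OR NOT t) AND q
= s OR NOT t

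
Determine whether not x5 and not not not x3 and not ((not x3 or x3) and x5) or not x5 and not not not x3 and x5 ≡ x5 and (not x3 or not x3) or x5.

E1: not x5 and not not not x3 and not ((not x3 or x3) and x5) or not x5 and not not not x3 and x5
    = not x5 and not not not x3 and not x5 or not x5 and not not not x3 and x5   [complement / identity]
    = not x5 and not not not x3   [distribution]
    = not x5 and not x3   [double negation]
E2: x5 and (not x3 or not x3) or x5
    = x5 and not x3 or x5   [idempotence]
    = x5   [absorption]
These differ: at x3=0, x5=1, E1 = 0 but E2 = 1.

No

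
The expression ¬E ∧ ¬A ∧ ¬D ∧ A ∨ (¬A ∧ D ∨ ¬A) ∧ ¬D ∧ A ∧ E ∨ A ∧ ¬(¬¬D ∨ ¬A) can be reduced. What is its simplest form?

¬E ∧ ¬A ∧ ¬D ∧ A ∨ (¬A ∧ D ∨ ¬A) ∧ ¬D ∧ A ∧ E ∨ A ∧ ¬(¬¬D ∨ ¬A)
= ¬E ∧ ¬A ∧ ¬D ∧ A ∨ ¬A ∧ ¬D ∧ A ∧ E ∨ A ∧ ¬(¬¬D ∨ ¬A)   — absorption
= ¬E ∧ ¬A ∧ ¬D ∧ A ∨ ¬A ∧ ¬D ∧ A ∧ E ∨ A ∧ ¬D ∧ A   — De Morgan
= ¬A ∧ ¬D ∧ A ∨ A ∧ ¬D ∧ A   — distribution
= ¬D ∧ A   — distribution

¬D ∧ A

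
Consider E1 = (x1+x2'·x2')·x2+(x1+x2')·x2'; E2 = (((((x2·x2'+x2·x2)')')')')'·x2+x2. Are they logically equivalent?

E1: (x1+x2'·x2')·x2+(x1+x2')·x2'
    = (x1+x2')·x2+(x1+x2')·x2'   (idempotence)
    = x1+x2'   (distribution)
E2: (((((x2·x2'+x2·x2)')')')')'·x2+x2
    = ((((x2')')')')'·x2+x2   (distribution)
    = ((x2')')'·x2+x2   (double negation)
    = x2'·x2+x2   (double negation)
    = x2   (complement / identity)
These differ: at x1=0, x2=0, E1 = 1 but E2 = 0.

No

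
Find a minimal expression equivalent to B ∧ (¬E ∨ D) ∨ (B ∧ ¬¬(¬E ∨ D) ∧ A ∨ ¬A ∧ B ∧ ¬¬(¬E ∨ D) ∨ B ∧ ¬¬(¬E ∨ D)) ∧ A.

B ∧ (¬E ∨ D)

B ∧ (¬E ∨ D) ∨ (B ∧ ¬¬(¬E ∨ D) ∧ A ∨ ¬A ∧ B ∧ ¬¬(¬E ∨ D) ∨ B ∧ ¬¬(¬E ∨ D)) ∧ A
= B ∧ (¬E ∨ D) ∨ (B ∧ ¬¬(¬E ∨ D) ∨ B ∧ ¬¬(¬E ∨ D)) ∧ A   [distribution]
= B ∧ (¬E ∨ D) ∨ B ∧ ¬¬(¬E ∨ D) ∧ A   [idempotence]
= B ∧ (¬E ∨ D) ∨ B ∧ (¬E ∨ D) ∧ A   [double negation]
= B ∧ (¬E ∨ D)   [absorption]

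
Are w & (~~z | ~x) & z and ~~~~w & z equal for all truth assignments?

Yes

E1: w & (~~z | ~x) & z
    = w & (z | ~x) & z
    = w & z
E2: ~~~~w & z
    = ~~w & z
    = w & z
Both reduce to w & z, so they are equivalent.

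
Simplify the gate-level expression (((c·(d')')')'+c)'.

(((c·(d')')')'+c)'
= (c·(d')'+c)'   [double negation]
= (c·d+c)'   [double negation]
= c'   [absorption]

c'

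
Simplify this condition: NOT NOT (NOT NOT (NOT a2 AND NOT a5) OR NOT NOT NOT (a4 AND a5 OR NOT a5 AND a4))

NOT a2 AND NOT a5 OR NOT a4

NOT NOT (NOT NOT (NOT a2 AND NOT a5) OR NOT NOT NOT (a4 AND a5 OR NOT a5 AND a4))
= NOT (NOT (NOT a2 AND NOT a5) AND NOT NOT (a4 AND a5 OR NOT a5 AND a4))   — De Morgan
= NOT (NOT (NOT a2 AND NOT a5) AND NOT NOT a4)   — distribution
= NOT a2 AND NOT a5 OR NOT a4   — De Morgan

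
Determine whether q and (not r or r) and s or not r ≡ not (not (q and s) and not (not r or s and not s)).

Yes

E1: q and (not r or r) and s or not r
    = q and s or not r   (complement / identity)
E2: not (not (q and s) and not (not r or s and not s))
    = not (not (q and s) and not not r)   (complement / identity)
    = q and s or not r   (De Morgan)
Both reduce to q and s or not r, so they are equivalent.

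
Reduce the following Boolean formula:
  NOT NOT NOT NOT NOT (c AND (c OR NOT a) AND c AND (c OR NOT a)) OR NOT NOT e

NOT c OR e

NOT NOT NOT NOT NOT (c AND (c OR NOT a) AND c AND (c OR NOT a)) OR NOT NOT e
= NOT NOT NOT NOT NOT (c AND (c OR NOT a)) OR NOT NOT e   (idempotence)
= NOT NOT NOT NOT NOT c OR NOT NOT e   (absorption)
= NOT NOT NOT c OR NOT NOT e   (double negation)
= NOT NOT NOT c OR e   (double negation)
= NOT c OR e   (double negation)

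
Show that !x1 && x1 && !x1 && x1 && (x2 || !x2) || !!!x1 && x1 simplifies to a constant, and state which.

!x1 && x1 && !x1 && x1 && (x2 || !x2) || !!!x1 && x1
= !x1 && x1 && !x1 && x1 || !!!x1 && x1   [complement / identity]
= !x1 && x1 || !!!x1 && x1   [idempotence]
= !x1 && x1 || !x1 && x1   [double negation]
= !x1 && x1   [complement / identity]
= false   [complement]

false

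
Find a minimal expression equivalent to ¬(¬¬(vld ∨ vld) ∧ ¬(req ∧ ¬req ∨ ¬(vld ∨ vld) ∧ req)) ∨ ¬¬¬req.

¬(¬¬(vld ∨ vld) ∧ ¬(req ∧ ¬req ∨ ¬(vld ∨ vld) ∧ req)) ∨ ¬¬¬req
= ¬(¬¬(vld ∨ vld) ∧ ¬(¬(vld ∨ vld) ∧ req)) ∨ ¬¬¬req   [complement / identity]
= ¬(vld ∨ vld) ∨ ¬(vld ∨ vld) ∧ req ∨ ¬¬¬req   [De Morgan]
= ¬(vld ∨ vld) ∨ ¬¬¬req   [absorption]
= ¬vld ∨ ¬¬¬req   [idempotence]
= ¬vld ∨ ¬req   [double negation]

¬vld ∨ ¬req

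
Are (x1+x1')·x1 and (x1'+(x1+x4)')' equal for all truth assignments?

Yes

E1: (x1+x1')·x1
    = x1   [complement / identity]
E2: (x1'+(x1+x4)')'
    = x1·(x1+x4)   [De Morgan]
    = x1   [absorption]
Both reduce to x1, so they are equivalent.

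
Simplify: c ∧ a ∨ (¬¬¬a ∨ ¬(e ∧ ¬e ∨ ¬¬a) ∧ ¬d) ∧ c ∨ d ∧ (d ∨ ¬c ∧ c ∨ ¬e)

c ∧ a ∨ (¬¬¬a ∨ ¬(e ∧ ¬e ∨ ¬¬a) ∧ ¬d) ∧ c ∨ d ∧ (d ∨ ¬c ∧ c ∨ ¬e)
= c ∧ a ∨ (¬¬¬a ∨ ¬(e ∧ ¬e ∨ ¬¬a) ∧ ¬d) ∧ c ∨ d ∧ (d ∨ ¬e)   — complement / identity
= c ∧ a ∨ (¬¬¬a ∨ ¬¬¬a ∧ ¬d) ∧ c ∨ d ∧ (d ∨ ¬e)   — complement / identity
= c ∧ a ∨ ¬¬¬a ∧ c ∨ d ∧ (d ∨ ¬e)   — absorption
= c ∧ a ∨ ¬a ∧ c ∨ d ∧ (d ∨ ¬e)   — double negation
= c ∨ d ∧ (d ∨ ¬e)   — distribution
= c ∨ d   — absorption

c ∨ d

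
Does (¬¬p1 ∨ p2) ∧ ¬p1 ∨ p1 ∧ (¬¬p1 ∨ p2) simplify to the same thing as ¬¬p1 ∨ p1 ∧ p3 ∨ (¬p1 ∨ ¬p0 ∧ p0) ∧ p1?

No

E1: (¬¬p1 ∨ p2) ∧ ¬p1 ∨ p1 ∧ (¬¬p1 ∨ p2)
    = ¬¬p1 ∨ p2   [distribution]
    = p1 ∨ p2   [double negation]
E2: ¬¬p1 ∨ p1 ∧ p3 ∨ (¬p1 ∨ ¬p0 ∧ p0) ∧ p1
    = p1 ∨ p1 ∧ p3 ∨ (¬p1 ∨ ¬p0 ∧ p0) ∧ p1   [double negation]
    = p1 ∨ p1 ∧ p3 ∨ ¬p1 ∧ p1   [complement / identity]
    = p1 ∨ p1 ∧ p3   [complement / identity]
    = p1   [absorption]
These differ: at p0=0, p1=0, p2=1, p3=1, E1 = 1 but E2 = 0.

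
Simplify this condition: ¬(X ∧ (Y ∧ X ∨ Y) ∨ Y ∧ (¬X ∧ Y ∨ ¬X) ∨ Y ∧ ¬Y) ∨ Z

¬Y ∨ Z

¬(X ∧ (Y ∧ X ∨ Y) ∨ Y ∧ (¬X ∧ Y ∨ ¬X) ∨ Y ∧ ¬Y) ∨ Z
= ¬(X ∧ Y ∨ Y ∧ (¬X ∧ Y ∨ ¬X) ∨ Y ∧ ¬Y) ∨ Z   (absorption)
= ¬(X ∧ Y ∨ Y ∧ (¬X ∧ Y ∨ ¬X)) ∨ Z   (complement / identity)
= ¬(X ∧ Y ∨ Y ∧ ¬X) ∨ Z   (absorption)
= ¬Y ∨ Z   (distribution)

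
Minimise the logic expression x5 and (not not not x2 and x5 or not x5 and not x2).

x5 and (not not not x2 and x5 or not x5 and not x2)
= x5 and (not x2 and x5 or not x5 and not x2)   — double negation
= x5 and not x2   — distribution

x5 and not x2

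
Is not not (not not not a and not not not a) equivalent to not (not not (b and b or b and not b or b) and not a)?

No

E1: not not (not not not a and not not not a)
    = not not not not not a   (idempotence)
    = not not not a   (double negation)
    = not a   (double negation)
E2: not (not not (b and b or b and not b or b) and not a)
    = not (not not (b or b) and not a)   (distribution)
    = not (b or b) or a   (De Morgan)
    = not b or a   (idempotence)
These differ: at a=1, b=0, E1 = 0 but E2 = 1.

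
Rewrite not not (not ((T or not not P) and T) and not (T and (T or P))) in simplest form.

not not (not ((T or not not P) and T) and not (T and (T or P)))
= not not (not ((T or P) and T) and not (T and (T or P)))   [double negation]
= not ((T or P) and T or T and (T or P))   [De Morgan]
= not (T and (T or P or T or P))   [distribution]
= not (T and (T or P))   [idempotence]
= not T   [absorption]

not T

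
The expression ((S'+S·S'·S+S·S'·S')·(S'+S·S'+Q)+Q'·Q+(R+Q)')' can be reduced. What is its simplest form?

((S'+S·S'·S+S·S'·S')·(S'+S·S'+Q)+Q'·Q+(R+Q)')'
= ((S'+S·S')·(S'+S·S'+Q)+Q'·Q+(R+Q)')'   — distribution
= (S'+S·S'+Q'·Q+(R+Q)')'   — absorption
= (S'+Q'·Q+(R+Q)')'   — complement / identity
= (S'+(R+Q)')'   — complement / identity
= S·(R+Q)   — De Morgan

S·(R+Q)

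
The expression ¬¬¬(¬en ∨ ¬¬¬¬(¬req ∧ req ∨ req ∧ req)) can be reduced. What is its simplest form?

¬¬¬(¬en ∨ ¬¬¬¬(¬req ∧ req ∨ req ∧ req))
= ¬¬¬(¬en ∨ ¬¬¬¬req)   — distribution
= ¬¬(en ∧ ¬¬¬req)   — De Morgan
= ¬¬(en ∧ ¬req)   — double negation
= en ∧ ¬req   — double negation

en ∧ ¬req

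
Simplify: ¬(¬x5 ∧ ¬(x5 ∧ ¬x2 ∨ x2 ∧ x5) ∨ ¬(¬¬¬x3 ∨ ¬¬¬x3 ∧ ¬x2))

x5 ∧ ¬x3

¬(¬x5 ∧ ¬(x5 ∧ ¬x2 ∨ x2 ∧ x5) ∨ ¬(¬¬¬x3 ∨ ¬¬¬x3 ∧ ¬x2))
= ¬(¬x5 ∧ ¬(x5 ∧ ¬x2 ∨ x2 ∧ x5) ∨ ¬¬¬¬x3)   (absorption)
= ¬(¬x5 ∧ ¬x5 ∨ ¬¬¬¬x3)   (distribution)
= ¬(¬x5 ∨ ¬¬¬¬x3)   (idempotence)
= ¬(¬x5 ∨ ¬¬x3)   (double negation)
= x5 ∧ ¬x3   (De Morgan)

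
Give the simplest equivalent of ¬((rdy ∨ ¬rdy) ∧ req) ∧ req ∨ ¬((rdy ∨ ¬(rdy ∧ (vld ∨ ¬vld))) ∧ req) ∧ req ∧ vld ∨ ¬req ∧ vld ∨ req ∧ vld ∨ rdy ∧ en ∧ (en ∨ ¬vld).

vld ∨ rdy ∧ en

¬((rdy ∨ ¬rdy) ∧ req) ∧ req ∨ ¬((rdy ∨ ¬(rdy ∧ (vld ∨ ¬vld))) ∧ req) ∧ req ∧ vld ∨ ¬req ∧ vld ∨ req ∧ vld ∨ rdy ∧ en ∧ (en ∨ ¬vld)
= ¬((rdy ∨ ¬rdy) ∧ req) ∧ req ∨ ¬((rdy ∨ ¬rdy) ∧ req) ∧ req ∧ vld ∨ ¬req ∧ vld ∨ req ∧ vld ∨ rdy ∧ en ∧ (en ∨ ¬vld)   (complement / identity)
= ¬((rdy ∨ ¬rdy) ∧ req) ∧ req ∨ ¬req ∧ vld ∨ req ∧ vld ∨ rdy ∧ en ∧ (en ∨ ¬vld)   (absorption)
= ¬((rdy ∨ ¬rdy) ∧ req) ∧ req ∨ vld ∨ rdy ∧ en ∧ (en ∨ ¬vld)   (distribution)
= ¬req ∧ req ∨ vld ∨ rdy ∧ en ∧ (en ∨ ¬vld)   (complement / identity)
= vld ∨ rdy ∧ en ∧ (en ∨ ¬vld)   (complement / identity)
= vld ∨ rdy ∧ en   (absorption)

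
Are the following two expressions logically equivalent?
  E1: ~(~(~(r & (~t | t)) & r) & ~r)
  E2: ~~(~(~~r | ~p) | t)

E1: ~(~(~(r & (~t | t)) & r) & ~r)
    = ~(r & (~t | t)) & r | r   — De Morgan
    = ~r & r | r   — complement / identity
    = r   — complement / identity
E2: ~~(~(~~r | ~p) | t)
    = ~~(~r & p | t)   — De Morgan
    = ~r & p | t   — double negation
These differ: at p=1, r=0, t=1, E1 = 0 but E2 = 1.

No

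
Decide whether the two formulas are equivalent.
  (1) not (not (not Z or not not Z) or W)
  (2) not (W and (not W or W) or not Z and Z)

E1: not (not (not Z or not not Z) or W)
    = not (Z and not Z or W)   — De Morgan
    = not W   — complement / identity
E2: not (W and (not W or W) or not Z and Z)
    = not (W and (not W or W))   — complement / identity
    = not W   — complement / identity
Both reduce to not W, so they are equivalent.

Yes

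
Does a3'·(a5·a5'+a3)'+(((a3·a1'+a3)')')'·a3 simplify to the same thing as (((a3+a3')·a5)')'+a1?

No

E1: a3'·(a5·a5'+a3)'+(((a3·a1'+a3)')')'·a3
    = a3'·a3'+(((a3·a1'+a3)')')'·a3   — complement / identity
    = a3'·a3'+((a3')')'·a3   — absorption
    = a3'·a3'+a3'·a3   — double negation
    = a3'   — distribution
E2: (((a3+a3')·a5)')'+a1
    = (a5')'+a1   — complement / identity
    = a5+a1   — double negation
These differ: at a1=1, a3=1, a5=0, E1 = 0 but E2 = 1.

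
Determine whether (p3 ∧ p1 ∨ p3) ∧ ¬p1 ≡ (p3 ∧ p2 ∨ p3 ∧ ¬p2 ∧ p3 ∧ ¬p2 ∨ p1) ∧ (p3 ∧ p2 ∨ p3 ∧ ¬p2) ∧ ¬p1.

Yes

E1: (p3 ∧ p1 ∨ p3) ∧ ¬p1
    = p3 ∧ ¬p1   (absorption)
E2: (p3 ∧ p2 ∨ p3 ∧ ¬p2 ∧ p3 ∧ ¬p2 ∨ p1) ∧ (p3 ∧ p2 ∨ p3 ∧ ¬p2) ∧ ¬p1
    = (p3 ∧ p2 ∨ p3 ∧ ¬p2 ∨ p1) ∧ (p3 ∧ p2 ∨ p3 ∧ ¬p2) ∧ ¬p1   (idempotence)
    = (p3 ∧ p2 ∨ p3 ∧ ¬p2) ∧ ¬p1   (absorption)
    = p3 ∧ ¬p1   (distribution)
Both reduce to p3 ∧ ¬p1, so they are equivalent.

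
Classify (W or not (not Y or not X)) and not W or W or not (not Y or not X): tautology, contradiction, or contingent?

(W or not (not Y or not X)) and not W or W or not (not Y or not X)
= W or not (not Y or not X)
= W or Y and X
This depends on W, X, Y, so it is not a constant.

contingent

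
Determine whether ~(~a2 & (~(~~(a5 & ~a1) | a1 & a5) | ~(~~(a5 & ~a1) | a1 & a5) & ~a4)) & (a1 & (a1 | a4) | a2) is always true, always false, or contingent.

~(~a2 & (~(~~(a5 & ~a1) | a1 & a5) | ~(~~(a5 & ~a1) | a1 & a5) & ~a4)) & (a1 & (a1 | a4) | a2)
= ~(~a2 & ~(~~(a5 & ~a1) | a1 & a5)) & (a1 & (a1 | a4) | a2)   (absorption)
= (a2 | ~~(a5 & ~a1) | a1 & a5) & (a1 & (a1 | a4) | a2)   (De Morgan)
= (a2 | ~~(a5 & ~a1) | a1 & a5) & (a1 | a2)   (absorption)
= (a2 | a5 & ~a1 | a1 & a5) & (a1 | a2)   (double negation)
= (a2 | a5) & (a1 | a2)   (distribution)
= a2 | a5 & a1   (distribution)
This depends on a1, a2, a5, so it is not a constant.

contingent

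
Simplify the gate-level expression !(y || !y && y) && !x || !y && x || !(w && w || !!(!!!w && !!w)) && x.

!y || !w && x

!(y || !y && y) && !x || !y && x || !(w && w || !!(!!!w && !!w)) && x
= !(y || !y && y) && !x || !y && x || !(w && w || !(!!w || !w)) && x   (De Morgan)
= !y && !x || !y && x || !(w && w || !(!!w || !w)) && x   (complement / identity)
= !y || !(w && w || !(!!w || !w)) && x   (distribution)
= !y || !(w && w || !w && w) && x   (De Morgan)
= !y || !w && x   (distribution)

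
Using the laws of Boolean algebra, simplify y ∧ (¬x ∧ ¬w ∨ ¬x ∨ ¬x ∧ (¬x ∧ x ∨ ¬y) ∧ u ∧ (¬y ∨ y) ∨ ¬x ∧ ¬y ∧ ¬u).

y ∧ ¬x

y ∧ (¬x ∧ ¬w ∨ ¬x ∨ ¬x ∧ (¬x ∧ x ∨ ¬y) ∧ u ∧ (¬y ∨ y) ∨ ¬x ∧ ¬y ∧ ¬u)
= y ∧ (¬x ∧ ¬w ∨ ¬x ∨ ¬x ∧ (¬x ∧ x ∨ ¬y) ∧ u ∨ ¬x ∧ ¬y ∧ ¬u)   (complement / identity)
= y ∧ (¬x ∨ ¬x ∧ (¬x ∧ x ∨ ¬y) ∧ u ∨ ¬x ∧ ¬y ∧ ¬u)   (absorption)
= y ∧ (¬x ∨ ¬x ∧ ¬y ∧ u ∨ ¬x ∧ ¬y ∧ ¬u)   (complement / identity)
= y ∧ (¬x ∨ ¬x ∧ ¬y)   (distribution)
= y ∧ ¬x   (absorption)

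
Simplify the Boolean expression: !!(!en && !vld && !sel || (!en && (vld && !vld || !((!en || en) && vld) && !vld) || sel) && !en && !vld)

!!(!en && !vld && !sel || (!en && (vld && !vld || !((!en || en) && vld) && !vld) || sel) && !en && !vld)
= !!(!en && !vld && !sel || (!en && (vld && !vld || !vld && !vld) || sel) && !en && !vld)   [complement / identity]
= !!(!en && !vld && !sel || (!en && !vld || sel) && !en && !vld)   [distribution]
= !!(!en && !vld && !sel || !en && !vld)   [absorption]
= !!(!en && !vld)   [absorption]
= !en && !vld   [double negation]

!en && !vld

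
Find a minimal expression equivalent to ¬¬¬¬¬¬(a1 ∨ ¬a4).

¬¬¬¬¬¬(a1 ∨ ¬a4)
= ¬¬¬¬(a1 ∨ ¬a4)   (double negation)
= ¬¬(a1 ∨ ¬a4)   (double negation)
= a1 ∨ ¬a4   (double negation)

a1 ∨ ¬a4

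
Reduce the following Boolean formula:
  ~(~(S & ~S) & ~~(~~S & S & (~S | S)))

~S

~(~(S & ~S) & ~~(~~S & S & (~S | S)))
= S & ~S | ~(~~S & S & (~S | S))   — De Morgan
= S & ~S | ~(S & S & (~S | S))   — double negation
= ~(S & S & (~S | S))   — complement / identity
= ~(S & S)   — complement / identity
= ~S   — idempotence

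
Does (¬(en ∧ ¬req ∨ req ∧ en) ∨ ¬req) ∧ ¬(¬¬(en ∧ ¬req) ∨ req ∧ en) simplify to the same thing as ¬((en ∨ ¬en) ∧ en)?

E1: (¬(en ∧ ¬req ∨ req ∧ en) ∨ ¬req) ∧ ¬(¬¬(en ∧ ¬req) ∨ req ∧ en)
    = (¬(en ∧ ¬req ∨ req ∧ en) ∨ ¬req) ∧ ¬(en ∧ ¬req ∨ req ∧ en)   (double negation)
    = ¬(en ∧ ¬req ∨ req ∧ en)   (absorption)
    = ¬en   (distribution)
E2: ¬((en ∨ ¬en) ∧ en)
    = ¬en   (complement / identity)
Both reduce to ¬en, so they are equivalent.

Yes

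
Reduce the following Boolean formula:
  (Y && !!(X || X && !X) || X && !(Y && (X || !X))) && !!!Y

X && !Y

(Y && !!(X || X && !X) || X && !(Y && (X || !X))) && !!!Y
= (Y && !!(X || X && !X) || X && !Y) && !!!Y   [complement / identity]
= (Y && (X || X && !X) || X && !Y) && !!!Y   [double negation]
= (Y && (X || X && !X) || X && !Y) && !Y   [double negation]
= (Y && X || X && !Y) && !Y   [complement / identity]
= X && !Y   [distribution]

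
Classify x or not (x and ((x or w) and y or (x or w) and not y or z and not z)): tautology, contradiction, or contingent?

tautology

x or not (x and ((x or w) and y or (x or w) and not y or z and not z))
= x or not (x and ((x or w) and y or (x or w) and not y))
= x or not (x and (x or w))
= x or not x
= True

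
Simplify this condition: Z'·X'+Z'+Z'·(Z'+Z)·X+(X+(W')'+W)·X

Z'·X'+Z'+Z'·(Z'+Z)·X+(X+(W')'+W)·X
= Z'·X'+Z'+Z'·X+(X+(W')'+W)·X
= Z'·X'+Z'+(X+(W')'+W)·X
= Z'+(X+(W')'+W)·X
= Z'+(X+W+W)·X
= Z'+(X+W)·X
= Z'+X

Z'+X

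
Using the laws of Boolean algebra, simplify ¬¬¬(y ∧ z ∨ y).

¬¬¬(y ∧ z ∨ y)
= ¬¬¬y   [absorption]
= ¬y   [double negation]

¬y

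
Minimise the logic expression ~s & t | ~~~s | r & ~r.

~s

~s & t | ~~~s | r & ~r
= ~s & t | ~s | r & ~r   (double negation)
= ~s & t | ~s   (complement / identity)
= ~s   (absorption)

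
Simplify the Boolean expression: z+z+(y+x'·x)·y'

z+z+(y+x'·x)·y'
= z+(y+x'·x)·y'   [idempotence]
= z+y·y'   [complement / identity]
= z   [complement / identity]

z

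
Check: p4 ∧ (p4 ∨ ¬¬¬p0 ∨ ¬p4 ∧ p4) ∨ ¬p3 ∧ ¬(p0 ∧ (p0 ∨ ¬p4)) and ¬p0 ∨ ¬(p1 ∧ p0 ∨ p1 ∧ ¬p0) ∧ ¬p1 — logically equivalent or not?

E1: p4 ∧ (p4 ∨ ¬¬¬p0 ∨ ¬p4 ∧ p4) ∨ ¬p3 ∧ ¬(p0 ∧ (p0 ∨ ¬p4))
    = p4 ∧ (p4 ∨ ¬¬¬p0 ∨ ¬p4 ∧ p4) ∨ ¬p3 ∧ ¬p0   (absorption)
    = p4 ∧ (p4 ∨ ¬p0 ∨ ¬p4 ∧ p4) ∨ ¬p3 ∧ ¬p0   (double negation)
    = p4 ∧ (p4 ∨ ¬p0) ∨ ¬p3 ∧ ¬p0   (complement / identity)
    = p4 ∨ ¬p3 ∧ ¬p0   (absorption)
E2: ¬p0 ∨ ¬(p1 ∧ p0 ∨ p1 ∧ ¬p0) ∧ ¬p1
    = ¬p0 ∨ ¬p1 ∧ ¬p1   (distribution)
    = ¬p0 ∨ ¬p1   (idempotence)
These differ: at p0=1, p1=0, p3=1, p4=0, E1 = 0 but E2 = 1.

No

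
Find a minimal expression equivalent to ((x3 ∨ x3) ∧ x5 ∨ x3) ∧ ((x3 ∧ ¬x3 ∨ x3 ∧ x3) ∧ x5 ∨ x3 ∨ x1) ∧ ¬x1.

x3 ∧ ¬x1

((x3 ∨ x3) ∧ x5 ∨ x3) ∧ ((x3 ∧ ¬x3 ∨ x3 ∧ x3) ∧ x5 ∨ x3 ∨ x1) ∧ ¬x1
= (x3 ∧ x5 ∨ x3) ∧ ((x3 ∧ ¬x3 ∨ x3 ∧ x3) ∧ x5 ∨ x3 ∨ x1) ∧ ¬x1   [idempotence]
= (x3 ∧ x5 ∨ x3) ∧ (x3 ∧ x5 ∨ x3 ∨ x1) ∧ ¬x1   [distribution]
= (x3 ∧ x5 ∨ x3) ∧ ¬x1   [absorption]
= x3 ∧ ¬x1   [absorption]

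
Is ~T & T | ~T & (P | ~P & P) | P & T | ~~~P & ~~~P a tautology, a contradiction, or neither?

~T & T | ~T & (P | ~P & P) | P & T | ~~~P & ~~~P
= ~T & (P | ~P & P) | P & T | ~~~P & ~~~P   [complement / identity]
= ~T & P | P & T | ~~~P & ~~~P   [complement / identity]
= P | ~~~P & ~~~P   [distribution]
= P | ~~~P   [idempotence]
= P | ~P   [double negation]
= 1   [complement]

tautology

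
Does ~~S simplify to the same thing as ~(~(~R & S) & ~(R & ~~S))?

Yes

E1: ~~S
    = S
E2: ~(~(~R & S) & ~(R & ~~S))
    = ~R & S | R & ~~S
    = ~R & S | R & S
    = S
Both reduce to S, so they are equivalent.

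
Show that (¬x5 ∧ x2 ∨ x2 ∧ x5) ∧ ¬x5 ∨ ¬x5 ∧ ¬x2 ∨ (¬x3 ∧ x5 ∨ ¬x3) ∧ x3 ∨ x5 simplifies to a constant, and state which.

True

(¬x5 ∧ x2 ∨ x2 ∧ x5) ∧ ¬x5 ∨ ¬x5 ∧ ¬x2 ∨ (¬x3 ∧ x5 ∨ ¬x3) ∧ x3 ∨ x5
= (¬x5 ∧ x2 ∨ x2 ∧ x5) ∧ ¬x5 ∨ ¬x5 ∧ ¬x2 ∨ ¬x3 ∧ x3 ∨ x5
= x2 ∧ ¬x5 ∨ ¬x5 ∧ ¬x2 ∨ ¬x3 ∧ x3 ∨ x5
= ¬x5 ∨ ¬x3 ∧ x3 ∨ x5
= ¬x5 ∨ x5
= True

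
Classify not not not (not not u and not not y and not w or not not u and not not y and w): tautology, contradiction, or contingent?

contingent

not not not (not not u and not not y and not w or not not u and not not y and w)
= not not not (not not u and not not y)   (distribution)
= not (not not u and not not y)   (double negation)
= not u or not y   (De Morgan)
This depends on u, y, so it is not a constant.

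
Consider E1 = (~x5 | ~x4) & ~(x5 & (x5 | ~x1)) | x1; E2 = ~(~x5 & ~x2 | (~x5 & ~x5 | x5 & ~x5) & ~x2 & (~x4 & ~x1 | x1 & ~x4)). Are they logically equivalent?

E1: (~x5 | ~x4) & ~(x5 & (x5 | ~x1)) | x1
    = (~x5 | ~x4) & ~x5 | x1   (absorption)
    = ~x5 | x1   (absorption)
E2: ~(~x5 & ~x2 | (~x5 & ~x5 | x5 & ~x5) & ~x2 & (~x4 & ~x1 | x1 & ~x4))
    = ~(~x5 & ~x2 | (~x5 & ~x5 | x5 & ~x5) & ~x2 & ~x4)   (distribution)
    = ~(~x5 & ~x2 | ~x5 & ~x2 & ~x4)   (distribution)
    = ~(~x5 & ~x2)   (absorption)
    = x5 | x2   (De Morgan)
These differ: at x1=0, x2=0, x4=0, x5=1, E1 = 0 but E2 = 1.

No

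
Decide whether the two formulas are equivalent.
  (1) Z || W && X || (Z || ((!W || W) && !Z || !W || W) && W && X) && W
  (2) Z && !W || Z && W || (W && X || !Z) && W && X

Yes

E1: Z || W && X || (Z || ((!W || W) && !Z || !W || W) && W && X) && W
    = Z || W && X || (Z || (!W || W) && W && X) && W   — absorption
    = Z || W && X || (Z || W && X) && W   — complement / identity
    = Z || W && X   — absorption
E2: Z && !W || Z && W || (W && X || !Z) && W && X
    = Z && !W || Z && W || W && X   — absorption
    = Z || W && X   — distribution
Both reduce to Z || W && X, so they are equivalent.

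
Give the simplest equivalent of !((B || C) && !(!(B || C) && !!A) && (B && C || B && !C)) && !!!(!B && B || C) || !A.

!((B || C) && !(!(B || C) && !!A) && (B && C || B && !C)) && !!!(!B && B || C) || !A
= !((B || C) && !(!(B || C) && !!A) && B) && !!!(!B && B || C) || !A   (distribution)
= !((B || C) && !(!(B || C) && !!A) && B) && !!!C || !A   (complement / identity)
= !((B || C) && (B || C || !A) && B) && !!!C || !A   (De Morgan)
= !((B || C) && (B || C || !A) && B) && !C || !A   (double negation)
= !((B || C) && B) && !C || !A   (absorption)
= !B && !C || !A   (absorption)

!B && !C || !A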